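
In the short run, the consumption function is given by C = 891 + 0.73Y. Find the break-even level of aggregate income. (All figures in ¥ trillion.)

Y = 3300

At break-even, C = Y: 891 + 0.73Y = Y
0.27Y = 891, so Y = 891/0.27 = 3300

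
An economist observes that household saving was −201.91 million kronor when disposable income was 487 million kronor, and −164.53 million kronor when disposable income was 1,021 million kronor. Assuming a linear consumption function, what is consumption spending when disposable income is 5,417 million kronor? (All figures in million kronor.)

C = 5273.81

MPS = ΔS/ΔY = (-164.53 − (-201.91))/(1021 − 487) = 37.38/534 = 0.07
MPC = 1 − MPS = 0.93
Autonomous saving = -201.91 − 0.07(487) = -236, so a = 236
C = 236 + 0.93(5417) = 236 + 5037.81 = 5273.81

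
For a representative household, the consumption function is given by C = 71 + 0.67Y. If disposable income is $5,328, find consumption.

C = 3640.76

C = 71 + 0.67(5328) = 71 + 3569.76 = 3640.76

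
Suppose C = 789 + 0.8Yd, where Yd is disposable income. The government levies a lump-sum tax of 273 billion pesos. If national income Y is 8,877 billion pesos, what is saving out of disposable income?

S = 931.8

Yd = Y − T = 8877 − 273 = 8604
C = 789 + 0.8(8604) = 789 + 6883.2 = 7672.2
S = Yd − C = 8604 − 7672.2 = 931.8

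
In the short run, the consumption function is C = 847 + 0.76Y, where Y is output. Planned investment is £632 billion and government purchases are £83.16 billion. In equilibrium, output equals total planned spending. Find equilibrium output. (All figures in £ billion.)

Y = C + I + G = 847 + 0.76Y + 632 + 83.16
Y − 0.76Y = 1562.16
0.24Y = 1562.16, so Y = 1562.16/0.24 = 6509

Y = 6509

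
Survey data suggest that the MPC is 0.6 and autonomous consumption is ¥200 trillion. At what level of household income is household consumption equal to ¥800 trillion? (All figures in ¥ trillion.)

200 + 0.6Y = 800
0.6Y = 600, so Y = 600/0.6 = 1000

Y = 1000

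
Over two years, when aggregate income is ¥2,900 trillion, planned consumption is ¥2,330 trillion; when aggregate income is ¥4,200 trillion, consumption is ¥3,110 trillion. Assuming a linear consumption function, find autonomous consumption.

a = 590

MPC = ΔC/ΔY = (3110 − 2330)/(4200 − 2900) = 780/1300 = 0.6
a = C − MPC·Y = 2330 − 0.6(2900) = 2330 − 1740 = 590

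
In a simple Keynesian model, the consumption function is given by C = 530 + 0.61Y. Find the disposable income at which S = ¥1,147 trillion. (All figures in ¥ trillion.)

Y = 4300

S = Y − C = -530 + 0.39Y
-530 + 0.39Y = 1147, so 0.39Y = 1677 and Y = 4300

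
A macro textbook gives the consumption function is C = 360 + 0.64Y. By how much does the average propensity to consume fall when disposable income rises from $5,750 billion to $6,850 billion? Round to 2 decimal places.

At Y = 5750: C = 360 + 0.64(5750) = 4040, APC = 4040/5750 = 0.703
At Y = 6850: C = 4744, APC = 4744/6850 = 0.693
Fall in APC = 0.703 − 0.693 = 0.01

ΔAPC = 0.01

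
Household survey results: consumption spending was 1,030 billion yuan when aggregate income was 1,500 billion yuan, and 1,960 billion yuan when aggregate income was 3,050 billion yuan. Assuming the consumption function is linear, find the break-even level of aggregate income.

Y = 325

MPC = (1960 − 1030)/(3050 − 1500) = 930/1550 = 0.6
a = 1030 − 0.6(1500) = 1030 − 900 = 130
Break-even: Y = a/(1−MPC) = 130/0.4 = 325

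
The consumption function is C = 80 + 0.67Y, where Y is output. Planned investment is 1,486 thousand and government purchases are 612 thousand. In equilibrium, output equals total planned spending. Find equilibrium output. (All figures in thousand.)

Y = 6600

Y = C + I + G = 80 + 0.67Y + 1486 + 612
Y − 0.67Y = 2178
0.33Y = 2178, so Y = 2178/0.33 = 6600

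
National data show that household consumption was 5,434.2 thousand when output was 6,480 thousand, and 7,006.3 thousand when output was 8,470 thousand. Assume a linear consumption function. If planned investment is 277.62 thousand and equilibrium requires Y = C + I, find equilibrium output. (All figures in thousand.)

MPC = (7006.3 − 5434.2)/(8470 − 6480) = 1572.1/1990 = 0.79
a = 5434.2 − 0.79(6480) = 315
Equilibrium: Y = 315 + 0.79Y + 277.62
0.21Y = 592.62, so Y = 592.62/0.21 = 2822

Y = 2822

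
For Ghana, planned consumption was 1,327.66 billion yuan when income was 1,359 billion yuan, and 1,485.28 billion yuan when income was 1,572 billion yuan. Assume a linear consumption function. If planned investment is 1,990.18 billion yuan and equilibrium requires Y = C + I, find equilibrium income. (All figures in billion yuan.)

Y = 8893

MPC = (1485.28 − 1327.66)/(1572 − 1359) = 157.62/213 = 0.74
a = 1327.66 − 0.74(1359) = 322
Equilibrium: Y = 322 + 0.74Y + 1990.18
0.26Y = 2312.18, so Y = 2312.18/0.26 = 8893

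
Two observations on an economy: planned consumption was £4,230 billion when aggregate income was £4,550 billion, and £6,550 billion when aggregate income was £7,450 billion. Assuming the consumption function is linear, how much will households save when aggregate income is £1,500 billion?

S = -290

MPC = (6550 − 4230)/(7450 − 4550) = 2320/2900 = 0.8
a = 4230 − 0.8(4550) = 4230 − 3640 = 590
C = 590 + 0.8(1500) = 1790
S = 1500 − 1790 = -290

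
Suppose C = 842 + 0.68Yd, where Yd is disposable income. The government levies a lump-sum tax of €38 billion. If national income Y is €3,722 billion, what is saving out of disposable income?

Yd = Y − T = 3722 − 38 = 3684
C = 842 + 0.68(3684) = 842 + 2505.12 = 3347.12
S = Yd − C = 3684 − 3347.12 = 336.88

S = 336.88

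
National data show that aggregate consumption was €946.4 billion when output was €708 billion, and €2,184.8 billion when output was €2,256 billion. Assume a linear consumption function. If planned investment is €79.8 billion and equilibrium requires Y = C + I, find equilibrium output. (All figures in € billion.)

Y = 2299

MPC = (2184.8 − 946.4)/(2256 − 708) = 1238.4/1548 = 0.8
a = 946.4 − 0.8(708) = 380
Equilibrium: Y = 380 + 0.8Y + 79.8
0.2Y = 459.8, so Y = 459.8/0.2 = 2299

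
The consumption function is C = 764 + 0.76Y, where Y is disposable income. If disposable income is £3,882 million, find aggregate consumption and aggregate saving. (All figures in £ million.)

C = 764 + 0.76(3882) = 764 + 2950.32 = 3714.32
S = Y − C = 3882 − 3714.32 = 167.68

C = 3714.32; S = 167.68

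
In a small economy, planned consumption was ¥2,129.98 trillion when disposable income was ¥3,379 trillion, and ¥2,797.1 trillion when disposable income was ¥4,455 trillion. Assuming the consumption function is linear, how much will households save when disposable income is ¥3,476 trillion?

S = 1285.88

MPC = (2797.1 − 2129.98)/(4455 − 3379) = 667.12/1076 = 0.62
a = 2129.98 − 0.62(3379) = 2129.98 − 2094.98 = 35
C = 35 + 0.62(3476) = 2190.12
S = 3476 − 2190.12 = 1285.88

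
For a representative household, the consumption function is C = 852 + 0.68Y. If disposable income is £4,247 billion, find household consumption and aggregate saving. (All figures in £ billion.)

C = 852 + 0.68(4247) = 852 + 2887.96 = 3739.96
S = Y − C = 4247 − 3739.96 = 507.04

C = 3739.96; S = 507.04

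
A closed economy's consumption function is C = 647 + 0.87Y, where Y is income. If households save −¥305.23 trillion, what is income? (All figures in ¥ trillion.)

Y = 2629

S = Y − C = -647 + 0.13Y
-647 + 0.13Y = -305.23, so 0.13Y = 341.77 and Y = 2629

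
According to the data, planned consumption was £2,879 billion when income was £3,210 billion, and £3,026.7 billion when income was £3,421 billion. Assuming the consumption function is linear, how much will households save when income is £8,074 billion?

S = 1790.2

MPC = (3026.7 − 2879)/(3421 − 3210) = 147.7/211 = 0.7
a = 2879 − 0.7(3210) = 2879 − 2247 = 632
C = 632 + 0.7(8074) = 6283.8
S = 8074 − 6283.8 = 1790.2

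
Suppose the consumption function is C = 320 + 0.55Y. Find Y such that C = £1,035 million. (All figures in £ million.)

320 + 0.55Y = 1035
0.55Y = 715, so Y = 715/0.55 = 1300

Y = 1300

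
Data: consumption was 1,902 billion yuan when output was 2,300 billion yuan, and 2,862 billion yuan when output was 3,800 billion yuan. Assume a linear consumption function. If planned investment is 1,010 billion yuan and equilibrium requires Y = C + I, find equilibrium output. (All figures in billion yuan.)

Y = 4000

MPC = (2862 − 1902)/(3800 − 2300) = 960/1500 = 0.64
a = 1902 − 0.64(2300) = 430
Equilibrium: Y = 430 + 0.64Y + 1010
0.36Y = 1440, so Y = 1440/0.36 = 4000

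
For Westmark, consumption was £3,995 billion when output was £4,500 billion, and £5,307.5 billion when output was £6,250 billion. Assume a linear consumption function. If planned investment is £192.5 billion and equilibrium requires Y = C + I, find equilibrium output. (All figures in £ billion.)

Y = 3250

MPC = (5307.5 − 3995)/(6250 − 4500) = 1312.5/1750 = 0.75
a = 3995 − 0.75(4500) = 620
Equilibrium: Y = 620 + 0.75Y + 192.5
0.25Y = 812.5, so Y = 812.5/0.25 = 3250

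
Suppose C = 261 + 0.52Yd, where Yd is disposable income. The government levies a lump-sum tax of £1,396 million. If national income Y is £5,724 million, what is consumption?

C = 2511.56

Yd = Y − T = 5724 − 1396 = 4328
C = 261 + 0.52(4328) = 261 + 2250.56 = 2511.56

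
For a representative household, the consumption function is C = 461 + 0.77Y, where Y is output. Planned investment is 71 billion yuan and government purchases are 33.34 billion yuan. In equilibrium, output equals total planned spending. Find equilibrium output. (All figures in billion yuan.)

Y = C + I + G = 461 + 0.77Y + 71 + 33.34
Y − 0.77Y = 565.34
0.23Y = 565.34, so Y = 565.34/0.23 = 2458

Y = 2458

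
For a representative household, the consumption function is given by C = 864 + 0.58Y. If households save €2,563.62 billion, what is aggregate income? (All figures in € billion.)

Y = 8161

S = Y − C = -864 + 0.42Y
-864 + 0.42Y = 2563.62, so 0.42Y = 3427.62 and Y = 8161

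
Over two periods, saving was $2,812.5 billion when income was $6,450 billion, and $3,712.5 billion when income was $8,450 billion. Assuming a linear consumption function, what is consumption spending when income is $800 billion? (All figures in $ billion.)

MPS = ΔS/ΔY = (3712.5 − 2812.5)/(8450 − 6450) = 900/2000 = 0.45
MPC = 1 − MPS = 0.55
Autonomous saving = 2812.5 − 0.45(6450) = -90, so a = 90
C = 90 + 0.55(800) = 90 + 440 = 530

C = 530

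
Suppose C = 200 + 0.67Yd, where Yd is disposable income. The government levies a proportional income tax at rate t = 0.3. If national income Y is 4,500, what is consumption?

C = 2310.5

Yd = (1 − 0.3)(4500) = 0.7(4500) = 3150
C = 200 + 0.67(3150) = 200 + 2110.5 = 2310.5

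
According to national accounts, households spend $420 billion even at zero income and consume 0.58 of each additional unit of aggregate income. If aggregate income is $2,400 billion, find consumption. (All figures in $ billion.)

C = 1812

C = 420 + 0.58(2400) = 420 + 1392 = 1812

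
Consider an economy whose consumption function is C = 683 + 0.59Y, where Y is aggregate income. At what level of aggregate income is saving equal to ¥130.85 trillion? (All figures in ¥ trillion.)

S = Y − C = -683 + 0.41Y
-683 + 0.41Y = 130.85, so 0.41Y = 813.85 and Y = 1985

Y = 1985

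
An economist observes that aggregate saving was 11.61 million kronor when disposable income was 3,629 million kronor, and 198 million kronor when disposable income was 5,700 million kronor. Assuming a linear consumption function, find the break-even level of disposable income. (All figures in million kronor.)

Y = 3500

MPS = ΔS/ΔY = (198 − 11.61)/(5700 − 3629) = 186.39/2071 = 0.09
MPC = 1 − MPS = 0.91
From S(3629) = 11.61: −a + 0.09(3629) = 11.61, so a = 326.61 − 11.61 = 315
Break-even (S = 0): Y = a/MPS = 315/0.09 = 3500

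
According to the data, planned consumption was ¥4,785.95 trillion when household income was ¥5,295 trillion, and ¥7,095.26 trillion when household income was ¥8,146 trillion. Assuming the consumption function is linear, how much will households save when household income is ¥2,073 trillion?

MPC = (7095.26 − 4785.95)/(8146 − 5295) = 2309.31/2851 = 0.81
a = 4785.95 − 0.81(5295) = 4785.95 − 4288.95 = 497
C = 497 + 0.81(2073) = 2176.13
S = 2073 − 2176.13 = -103.13

S = -103.13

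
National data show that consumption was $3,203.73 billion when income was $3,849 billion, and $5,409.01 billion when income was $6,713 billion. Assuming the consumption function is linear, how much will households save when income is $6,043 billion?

S = 1149.89

MPC = (5409.01 − 3203.73)/(6713 − 3849) = 2205.28/2864 = 0.77
a = 3203.73 − 0.77(3849) = 3203.73 − 2963.73 = 240
C = 240 + 0.77(6043) = 4893.11
S = 6043 − 4893.11 = 1149.89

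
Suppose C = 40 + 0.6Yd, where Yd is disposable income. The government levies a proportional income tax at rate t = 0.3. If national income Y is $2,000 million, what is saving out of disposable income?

Yd = (1 − 0.3)(2000) = 0.7(2000) = 1400
C = 40 + 0.6(1400) = 40 + 840 = 880
S = Yd − C = 1400 − 880 = 520

S = 520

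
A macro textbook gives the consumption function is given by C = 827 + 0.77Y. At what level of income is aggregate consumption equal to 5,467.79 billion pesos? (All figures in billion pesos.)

Y = 6027

827 + 0.77Y = 5467.79
0.77Y = 4640.79, so Y = 4640.79/0.77 = 6027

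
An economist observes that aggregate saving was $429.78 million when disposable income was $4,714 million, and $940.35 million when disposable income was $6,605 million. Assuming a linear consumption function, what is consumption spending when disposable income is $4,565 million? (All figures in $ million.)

MPS = ΔS/ΔY = (940.35 − 429.78)/(6605 − 4714) = 510.57/1891 = 0.27
MPC = 1 − MPS = 0.73
Autonomous saving = 429.78 − 0.27(4714) = -843, so a = 843
C = 843 + 0.73(4565) = 843 + 3332.45 = 4175.45

C = 4175.45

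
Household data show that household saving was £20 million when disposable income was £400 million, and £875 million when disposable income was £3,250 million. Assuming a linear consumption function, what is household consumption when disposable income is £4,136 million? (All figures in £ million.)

MPS = ΔS/ΔY = (875 − 20)/(3250 − 400) = 855/2850 = 0.3
MPC = 1 − MPS = 0.7
Autonomous saving = 20 − 0.3(400) = -100, so a = 100
C = 100 + 0.7(4136) = 100 + 2895.2 = 2995.2

C = 2995.2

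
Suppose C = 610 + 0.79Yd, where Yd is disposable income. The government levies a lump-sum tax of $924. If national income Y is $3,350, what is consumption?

Yd = Y − T = 3350 − 924 = 2426
C = 610 + 0.79(2426) = 610 + 1916.54 = 2526.54

C = 2526.54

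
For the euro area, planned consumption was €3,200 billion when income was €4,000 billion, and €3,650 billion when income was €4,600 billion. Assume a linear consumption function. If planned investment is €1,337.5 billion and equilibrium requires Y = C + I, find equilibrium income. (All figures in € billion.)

MPC = (3650 − 3200)/(4600 − 4000) = 450/600 = 0.75
a = 3200 − 0.75(4000) = 200
Equilibrium: Y = 200 + 0.75Y + 1337.5
0.25Y = 1537.5, so Y = 1537.5/0.25 = 6150

Y = 6150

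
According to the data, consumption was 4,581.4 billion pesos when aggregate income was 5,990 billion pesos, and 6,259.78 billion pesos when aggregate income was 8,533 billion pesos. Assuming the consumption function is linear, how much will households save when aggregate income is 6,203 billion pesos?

MPC = (6259.78 − 4581.4)/(8533 − 5990) = 1678.38/2543 = 0.66
a = 4581.4 − 0.66(5990) = 4581.4 − 3953.4 = 628
C = 628 + 0.66(6203) = 4721.98
S = 6203 − 4721.98 = 1481.02

S = 1481.02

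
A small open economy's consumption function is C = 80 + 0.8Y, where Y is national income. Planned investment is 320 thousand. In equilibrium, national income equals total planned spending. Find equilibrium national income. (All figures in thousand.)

Y = C + I = 80 + 0.8Y + 320
Y − 0.8Y = 400
0.2Y = 400, so Y = 400/0.2 = 2000

Y = 2000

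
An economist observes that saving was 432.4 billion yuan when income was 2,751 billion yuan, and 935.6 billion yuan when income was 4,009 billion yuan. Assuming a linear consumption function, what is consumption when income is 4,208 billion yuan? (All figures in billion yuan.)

C = 3192.8

MPS = ΔS/ΔY = (935.6 − 432.4)/(4009 − 2751) = 503.2/1258 = 0.4
MPC = 1 − MPS = 0.6
Autonomous saving = 432.4 − 0.4(2751) = -668, so a = 668
C = 668 + 0.6(4208) = 668 + 2524.8 = 3192.8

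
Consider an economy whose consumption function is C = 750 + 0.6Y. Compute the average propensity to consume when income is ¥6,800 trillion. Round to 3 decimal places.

APC = 0.710

C = 750 + 0.6(6800) = 4830
APC = C/Y = 4830/6800 = 0.710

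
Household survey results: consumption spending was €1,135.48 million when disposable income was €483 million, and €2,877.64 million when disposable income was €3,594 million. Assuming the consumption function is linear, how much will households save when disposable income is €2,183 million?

MPC = (2877.64 − 1135.48)/(3594 − 483) = 1742.16/3111 = 0.56
a = 1135.48 − 0.56(483) = 1135.48 − 270.48 = 865
C = 865 + 0.56(2183) = 2087.48
S = 2183 − 2087.48 = 95.52

S = 95.52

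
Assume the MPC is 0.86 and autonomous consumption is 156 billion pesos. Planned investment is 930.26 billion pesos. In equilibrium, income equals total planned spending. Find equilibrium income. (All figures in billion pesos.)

Y = C + I = 156 + 0.86Y + 930.26
Y − 0.86Y = 1086.26
0.14Y = 1086.26, so Y = 1086.26/0.14 = 7759

Y = 7759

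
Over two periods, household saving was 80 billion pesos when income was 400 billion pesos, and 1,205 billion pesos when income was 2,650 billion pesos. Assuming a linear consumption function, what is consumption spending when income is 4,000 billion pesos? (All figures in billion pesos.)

MPS = ΔS/ΔY = (1205 − 80)/(2650 − 400) = 1125/2250 = 0.5
MPC = 1 − MPS = 0.5
Autonomous saving = 80 − 0.5(400) = -120, so a = 120
C = 120 + 0.5(4000) = 120 + 2000 = 2120

C = 2120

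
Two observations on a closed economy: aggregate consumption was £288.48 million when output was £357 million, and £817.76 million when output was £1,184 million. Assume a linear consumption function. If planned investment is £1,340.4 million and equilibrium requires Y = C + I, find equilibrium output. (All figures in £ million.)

MPC = (817.76 − 288.48)/(1184 − 357) = 529.28/827 = 0.64
a = 288.48 − 0.64(357) = 60
Equilibrium: Y = 60 + 0.64Y + 1340.4
0.36Y = 1400.4, so Y = 1400.4/0.36 = 3890

Y = 3890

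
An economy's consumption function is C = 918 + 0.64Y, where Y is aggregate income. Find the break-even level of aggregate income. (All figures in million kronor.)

At break-even, C = Y: 918 + 0.64Y = Y
0.36Y = 918, so Y = 918/0.36 = 2550

Y = 2550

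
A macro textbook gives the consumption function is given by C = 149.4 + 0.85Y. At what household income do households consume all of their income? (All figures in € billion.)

Y = 996

At break-even, C = Y: 149.4 + 0.85Y = Y
0.15Y = 149.4, so Y = 149.4/0.15 = 996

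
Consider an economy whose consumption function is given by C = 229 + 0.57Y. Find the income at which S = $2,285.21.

S = Y − C = -229 + 0.43Y
-229 + 0.43Y = 2285.21, so 0.43Y = 2514.21 and Y = 5847

Y = 5847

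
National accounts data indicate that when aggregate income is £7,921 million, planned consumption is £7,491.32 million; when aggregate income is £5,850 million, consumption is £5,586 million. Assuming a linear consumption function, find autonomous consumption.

MPC = ΔC/ΔY = (7491.32 − 5586)/(7921 − 5850) = 1905.32/2071 = 0.92
a = C − MPC·Y = 5586 − 0.92(5850) = 5586 − 5382 = 204

a = 204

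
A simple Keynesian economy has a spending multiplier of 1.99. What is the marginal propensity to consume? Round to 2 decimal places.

k = 1/(1 − MPC), so 1 − MPC = 1/k = 1/1.99 = 0.5025
MPC = 1 − 0.5025 = 0.50

MPC = 0.50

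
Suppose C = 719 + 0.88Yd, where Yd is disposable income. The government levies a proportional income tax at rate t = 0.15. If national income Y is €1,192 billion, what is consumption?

C = 1610.616

Yd = (1 − 0.15)(1192) = 0.85(1192) = 1013.2
C = 719 + 0.88(1013.2) = 719 + 891.616 = 1610.616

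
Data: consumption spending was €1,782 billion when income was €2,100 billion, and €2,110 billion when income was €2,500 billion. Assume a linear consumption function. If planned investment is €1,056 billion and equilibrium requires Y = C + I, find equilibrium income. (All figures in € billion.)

MPC = (2110 − 1782)/(2500 − 2100) = 328/400 = 0.82
a = 1782 − 0.82(2100) = 60
Equilibrium: Y = 60 + 0.82Y + 1056
0.18Y = 1116, so Y = 1116/0.18 = 6200

Y = 6200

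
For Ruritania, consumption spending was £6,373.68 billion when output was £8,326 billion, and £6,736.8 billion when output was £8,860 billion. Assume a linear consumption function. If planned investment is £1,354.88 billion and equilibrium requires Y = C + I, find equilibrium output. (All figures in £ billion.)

MPC = (6736.8 − 6373.68)/(8860 − 8326) = 363.12/534 = 0.68
a = 6373.68 − 0.68(8326) = 712
Equilibrium: Y = 712 + 0.68Y + 1354.88
0.32Y = 2066.88, so Y = 2066.88/0.32 = 6459

Y = 6459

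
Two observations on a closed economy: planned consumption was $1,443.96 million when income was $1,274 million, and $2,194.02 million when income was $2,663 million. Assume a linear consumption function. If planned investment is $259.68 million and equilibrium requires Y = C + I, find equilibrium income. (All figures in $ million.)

MPC = (2194.02 − 1443.96)/(2663 − 1274) = 750.06/1389 = 0.54
a = 1443.96 − 0.54(1274) = 756
Equilibrium: Y = 756 + 0.54Y + 259.68
0.46Y = 1015.68, so Y = 1015.68/0.46 = 2208

Y = 2208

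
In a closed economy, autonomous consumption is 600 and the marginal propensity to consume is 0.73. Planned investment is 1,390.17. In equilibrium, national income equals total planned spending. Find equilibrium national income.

Y = 7371

Y = C + I = 600 + 0.73Y + 1390.17
Y − 0.73Y = 1990.17
0.27Y = 1990.17, so Y = 1990.17/0.27 = 7371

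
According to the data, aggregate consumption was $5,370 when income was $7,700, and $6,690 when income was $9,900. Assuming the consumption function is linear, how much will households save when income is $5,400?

MPC = (6690 − 5370)/(9900 − 7700) = 1320/2200 = 0.6
a = 5370 − 0.6(7700) = 5370 − 4620 = 750
C = 750 + 0.6(5400) = 3990
S = 5400 − 3990 = 1410

S = 1410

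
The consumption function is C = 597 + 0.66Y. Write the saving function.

S = Y − C = Y − (597 + 0.66Y) = -597 + (1 − 0.66)Y

S = -597 + 0.34Y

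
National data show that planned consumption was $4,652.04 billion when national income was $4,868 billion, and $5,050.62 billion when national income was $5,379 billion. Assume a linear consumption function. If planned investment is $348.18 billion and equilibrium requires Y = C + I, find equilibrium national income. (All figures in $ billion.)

Y = 5469

MPC = (5050.62 − 4652.04)/(5379 − 4868) = 398.58/511 = 0.78
a = 4652.04 − 0.78(4868) = 855
Equilibrium: Y = 855 + 0.78Y + 348.18
0.22Y = 1203.18, so Y = 1203.18/0.22 = 5469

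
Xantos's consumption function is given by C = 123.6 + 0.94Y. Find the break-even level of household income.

At break-even, C = Y: 123.6 + 0.94Y = Y
0.06Y = 123.6, so Y = 123.6/0.06 = 2060

Y = 2060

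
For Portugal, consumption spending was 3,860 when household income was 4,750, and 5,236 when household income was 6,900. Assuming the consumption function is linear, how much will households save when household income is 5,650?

S = 1214

MPC = (5236 − 3860)/(6900 − 4750) = 1376/2150 = 0.64
a = 3860 − 0.64(4750) = 3860 − 3040 = 820
C = 820 + 0.64(5650) = 4436
S = 5650 − 4436 = 1214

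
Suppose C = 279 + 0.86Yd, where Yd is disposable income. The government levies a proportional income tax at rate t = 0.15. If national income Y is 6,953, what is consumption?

C = 5361.643

Yd = (1 − 0.15)(6953) = 0.85(6953) = 5910.05
C = 279 + 0.86(5910.05) = 279 + 5082.643 = 5361.643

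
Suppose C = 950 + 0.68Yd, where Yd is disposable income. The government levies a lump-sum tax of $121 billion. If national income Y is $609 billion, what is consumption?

C = 1281.84

Yd = Y − T = 609 − 121 = 488
C = 950 + 0.68(488) = 950 + 331.84 = 1281.84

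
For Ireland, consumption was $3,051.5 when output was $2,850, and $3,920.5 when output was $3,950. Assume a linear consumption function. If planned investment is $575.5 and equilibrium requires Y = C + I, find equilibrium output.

MPC = (3920.5 − 3051.5)/(3950 − 2850) = 869/1100 = 0.79
a = 3051.5 − 0.79(2850) = 800
Equilibrium: Y = 800 + 0.79Y + 575.5
0.21Y = 1375.5, so Y = 1375.5/0.21 = 6550

Y = 6550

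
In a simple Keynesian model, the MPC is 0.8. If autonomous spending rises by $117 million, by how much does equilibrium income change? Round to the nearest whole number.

ΔY ≈ 585

The multiplier is 1/(1 − MPC) = 1/0.2.
ΔY = 117/0.2 = 585.00 ≈ 585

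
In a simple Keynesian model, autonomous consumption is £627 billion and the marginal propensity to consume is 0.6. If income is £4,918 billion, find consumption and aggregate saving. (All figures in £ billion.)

C = 627 + 0.6(4918) = 627 + 2950.8 = 3577.8
S = Y − C = 4918 − 3577.8 = 1340.2

C = 3577.8; S = 1340.2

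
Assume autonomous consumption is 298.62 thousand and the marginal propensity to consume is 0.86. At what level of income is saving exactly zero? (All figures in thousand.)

Y = 2133

At break-even, C = Y: 298.62 + 0.86Y = Y
0.14Y = 298.62, so Y = 298.62/0.14 = 2133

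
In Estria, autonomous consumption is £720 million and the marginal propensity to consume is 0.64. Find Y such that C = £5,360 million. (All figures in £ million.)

720 + 0.64Y = 5360
0.64Y = 4640, so Y = 4640/0.64 = 7250

Y = 7250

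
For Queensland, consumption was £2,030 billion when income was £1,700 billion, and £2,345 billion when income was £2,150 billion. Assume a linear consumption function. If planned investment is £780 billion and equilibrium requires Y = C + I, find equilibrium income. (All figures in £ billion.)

Y = 5400

MPC = (2345 − 2030)/(2150 − 1700) = 315/450 = 0.7
a = 2030 − 0.7(1700) = 840
Equilibrium: Y = 840 + 0.7Y + 780
0.3Y = 1620, so Y = 1620/0.3 = 5400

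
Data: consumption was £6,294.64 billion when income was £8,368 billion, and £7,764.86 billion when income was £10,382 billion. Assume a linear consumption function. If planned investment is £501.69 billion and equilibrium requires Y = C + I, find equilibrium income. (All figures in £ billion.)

Y = 2547

MPC = (7764.86 − 6294.64)/(10382 − 8368) = 1470.22/2014 = 0.73
a = 6294.64 − 0.73(8368) = 186
Equilibrium: Y = 186 + 0.73Y + 501.69
0.27Y = 687.69, so Y = 687.69/0.27 = 2547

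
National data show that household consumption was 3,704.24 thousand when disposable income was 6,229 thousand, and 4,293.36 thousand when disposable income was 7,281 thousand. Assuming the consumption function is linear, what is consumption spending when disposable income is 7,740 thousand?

MPC = (4293.36 − 3704.24)/(7281 − 6229) = 589.12/1052 = 0.56
a = 3704.24 − 0.56(6229) = 3704.24 − 3488.24 = 216
C = 216 + 0.56(7740) = 216 + 4334.4 = 4550.4

C = 4550.4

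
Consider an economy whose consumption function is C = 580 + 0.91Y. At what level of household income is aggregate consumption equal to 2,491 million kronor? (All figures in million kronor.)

580 + 0.91Y = 2491
0.91Y = 1911, so Y = 1911/0.91 = 2100

Y = 2100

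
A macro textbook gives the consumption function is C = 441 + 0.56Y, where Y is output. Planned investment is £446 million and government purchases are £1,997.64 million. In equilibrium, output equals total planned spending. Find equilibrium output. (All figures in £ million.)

Y = C + I + G = 441 + 0.56Y + 446 + 1997.64
Y − 0.56Y = 2884.64
0.44Y = 2884.64, so Y = 2884.64/0.44 = 6556

Y = 6556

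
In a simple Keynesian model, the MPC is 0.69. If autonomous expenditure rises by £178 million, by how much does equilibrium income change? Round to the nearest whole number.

The multiplier is 1/(1 − MPC) = 1/0.31.
ΔY = 178/0.31 = 574.19 ≈ 574

ΔY ≈ 574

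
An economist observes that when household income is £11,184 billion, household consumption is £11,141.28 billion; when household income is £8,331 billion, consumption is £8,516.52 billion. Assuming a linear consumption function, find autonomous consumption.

MPC = ΔC/ΔY = (11141.28 − 8516.52)/(11184 − 8331) = 2624.76/2853 = 0.92
a = C − MPC·Y = 8516.52 − 0.92(8331) = 8516.52 − 7664.52 = 852

a = 852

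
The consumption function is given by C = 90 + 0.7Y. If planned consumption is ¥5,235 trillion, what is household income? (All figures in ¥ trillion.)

90 + 0.7Y = 5235
0.7Y = 5145, so Y = 5145/0.7 = 7350

Y = 7350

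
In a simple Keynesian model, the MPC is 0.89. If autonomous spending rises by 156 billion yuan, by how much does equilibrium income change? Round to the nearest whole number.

The multiplier is 1/(1 − MPC) = 1/0.11.
ΔY = 156/0.11 = 1418.18 ≈ 1418

ΔY ≈ 1418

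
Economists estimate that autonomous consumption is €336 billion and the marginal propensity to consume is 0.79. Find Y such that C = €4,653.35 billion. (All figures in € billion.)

336 + 0.79Y = 4653.35
0.79Y = 4317.35, so Y = 4317.35/0.79 = 5465

Y = 5465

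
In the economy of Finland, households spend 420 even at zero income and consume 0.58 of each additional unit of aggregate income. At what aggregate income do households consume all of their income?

Y = 1000

At break-even, C = Y: 420 + 0.58Y = Y
0.42Y = 420, so Y = 420/0.42 = 1000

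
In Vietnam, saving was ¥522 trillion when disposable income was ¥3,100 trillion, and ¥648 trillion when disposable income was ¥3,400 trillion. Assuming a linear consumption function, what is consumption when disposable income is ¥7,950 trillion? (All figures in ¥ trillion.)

C = 5391

MPS = ΔS/ΔY = (648 − 522)/(3400 − 3100) = 126/300 = 0.42
MPC = 1 − MPS = 0.58
Autonomous saving = 522 − 0.42(3100) = -780, so a = 780
C = 780 + 0.58(7950) = 780 + 4611 = 5391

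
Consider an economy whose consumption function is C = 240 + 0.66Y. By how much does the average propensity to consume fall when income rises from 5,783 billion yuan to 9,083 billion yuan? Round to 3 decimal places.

At Y = 5783: C = 240 + 0.66(5783) = 4056.78, APC = 4056.78/5783 = 0.7015
At Y = 9083: C = 6234.78, APC = 6234.78/9083 = 0.6864
Fall in APC = 0.7015 − 0.6864 = 0.0151 ≈ 0.015

ΔAPC = 0.015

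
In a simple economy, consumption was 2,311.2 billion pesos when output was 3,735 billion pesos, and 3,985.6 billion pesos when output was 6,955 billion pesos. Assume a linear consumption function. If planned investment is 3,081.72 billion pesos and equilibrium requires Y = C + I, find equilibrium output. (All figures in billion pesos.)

Y = 7189

MPC = (3985.6 − 2311.2)/(6955 − 3735) = 1674.4/3220 = 0.52
a = 2311.2 − 0.52(3735) = 369
Equilibrium: Y = 369 + 0.52Y + 3081.72
0.48Y = 3450.72, so Y = 3450.72/0.48 = 7189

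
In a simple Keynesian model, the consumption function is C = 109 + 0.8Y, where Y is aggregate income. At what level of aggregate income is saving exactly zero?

Y = 545

At break-even, C = Y: 109 + 0.8Y = Y
0.2Y = 109, so Y = 109/0.2 = 545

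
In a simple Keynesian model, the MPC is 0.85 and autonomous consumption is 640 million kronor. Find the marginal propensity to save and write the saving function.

MPS = 1 − MPC = 1 − 0.85 = 0.15
S = Y − C = -640 + 0.15Y

MPS = 0.15; S = -640 + 0.15Y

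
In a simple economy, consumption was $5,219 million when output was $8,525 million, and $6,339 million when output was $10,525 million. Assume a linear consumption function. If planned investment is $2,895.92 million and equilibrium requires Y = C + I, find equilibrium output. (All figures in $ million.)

MPC = (6339 − 5219)/(10525 − 8525) = 1120/2000 = 0.56
a = 5219 − 0.56(8525) = 445
Equilibrium: Y = 445 + 0.56Y + 2895.92
0.44Y = 3340.92, so Y = 3340.92/0.44 = 7593

Y = 7593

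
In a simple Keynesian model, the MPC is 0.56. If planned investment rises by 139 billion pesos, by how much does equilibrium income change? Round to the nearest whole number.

The multiplier is 1/(1 − MPC) = 1/0.44.
ΔY = 139/0.44 = 315.91 ≈ 316

ΔY ≈ 316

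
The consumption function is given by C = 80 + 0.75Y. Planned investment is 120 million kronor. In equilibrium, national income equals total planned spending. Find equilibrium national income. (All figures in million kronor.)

Y = 800

Y = C + I = 80 + 0.75Y + 120
Y − 0.75Y = 200
0.25Y = 200, so Y = 200/0.25 = 800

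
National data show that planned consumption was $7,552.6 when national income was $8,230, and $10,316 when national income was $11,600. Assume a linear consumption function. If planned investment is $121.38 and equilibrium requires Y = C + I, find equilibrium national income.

Y = 5141

MPC = (10316 − 7552.6)/(11600 − 8230) = 2763.4/3370 = 0.82
a = 7552.6 − 0.82(8230) = 804
Equilibrium: Y = 804 + 0.82Y + 121.38
0.18Y = 925.38, so Y = 925.38/0.18 = 5141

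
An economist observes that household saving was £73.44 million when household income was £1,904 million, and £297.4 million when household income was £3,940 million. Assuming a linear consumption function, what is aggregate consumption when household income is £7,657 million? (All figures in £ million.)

MPS = ΔS/ΔY = (297.4 − 73.44)/(3940 − 1904) = 223.96/2036 = 0.11
MPC = 1 − MPS = 0.89
Autonomous saving = 73.44 − 0.11(1904) = -136, so a = 136
C = 136 + 0.89(7657) = 136 + 6814.73 = 6950.73

C = 6950.73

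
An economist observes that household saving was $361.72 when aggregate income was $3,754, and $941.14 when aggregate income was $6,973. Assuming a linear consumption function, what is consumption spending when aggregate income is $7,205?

MPS = ΔS/ΔY = (941.14 − 361.72)/(6973 − 3754) = 579.42/3219 = 0.18
MPC = 1 − MPS = 0.82
Autonomous saving = 361.72 − 0.18(3754) = -314, so a = 314
C = 314 + 0.82(7205) = 314 + 5908.1 = 6222.1

C = 6222.1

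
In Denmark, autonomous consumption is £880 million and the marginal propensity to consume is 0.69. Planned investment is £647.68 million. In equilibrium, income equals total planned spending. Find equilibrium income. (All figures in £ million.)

Y = 4928

Y = C + I = 880 + 0.69Y + 647.68
Y − 0.69Y = 1527.68
0.31Y = 1527.68, so Y = 1527.68/0.31 = 4928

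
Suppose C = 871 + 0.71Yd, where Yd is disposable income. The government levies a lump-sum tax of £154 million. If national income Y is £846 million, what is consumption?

C = 1362.32

Yd = Y − T = 846 − 154 = 692
C = 871 + 0.71(692) = 871 + 491.32 = 1362.32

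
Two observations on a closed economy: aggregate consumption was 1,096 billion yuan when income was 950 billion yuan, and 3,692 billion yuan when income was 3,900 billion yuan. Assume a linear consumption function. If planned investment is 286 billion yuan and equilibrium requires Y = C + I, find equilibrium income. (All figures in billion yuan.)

MPC = (3692 − 1096)/(3900 − 950) = 2596/2950 = 0.88
a = 1096 − 0.88(950) = 260
Equilibrium: Y = 260 + 0.88Y + 286
0.12Y = 546, so Y = 546/0.12 = 4550

Y = 4550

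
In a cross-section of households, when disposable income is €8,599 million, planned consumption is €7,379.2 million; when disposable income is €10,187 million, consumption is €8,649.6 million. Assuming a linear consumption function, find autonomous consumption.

MPC = ΔC/ΔY = (8649.6 − 7379.2)/(10187 − 8599) = 1270.4/1588 = 0.8
a = C − MPC·Y = 7379.2 − 0.8(8599) = 7379.2 − 6879.2 = 500

a = 500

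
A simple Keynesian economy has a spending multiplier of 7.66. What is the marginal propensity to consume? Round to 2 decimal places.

k = 1/(1 − MPC), so 1 − MPC = 1/k = 1/7.66 = 0.1305
MPC = 1 − 0.1305 = 0.87

MPC = 0.87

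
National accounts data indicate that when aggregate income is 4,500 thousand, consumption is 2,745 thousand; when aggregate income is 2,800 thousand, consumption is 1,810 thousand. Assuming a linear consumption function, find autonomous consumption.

MPC = ΔC/ΔY = (2745 − 1810)/(4500 − 2800) = 935/1700 = 0.55
a = C − MPC·Y = 1810 − 0.55(2800) = 1810 − 1540 = 270

a = 270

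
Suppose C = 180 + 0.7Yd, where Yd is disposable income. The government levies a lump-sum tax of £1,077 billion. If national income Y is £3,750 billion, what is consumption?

C = 2051.1

Yd = Y − T = 3750 − 1077 = 2673
C = 180 + 0.7(2673) = 180 + 1871.1 = 2051.1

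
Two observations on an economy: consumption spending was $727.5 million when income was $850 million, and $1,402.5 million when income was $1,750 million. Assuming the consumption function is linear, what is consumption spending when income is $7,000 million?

C = 5340

MPC = (1402.5 − 727.5)/(1750 − 850) = 675/900 = 0.75
a = 727.5 − 0.75(850) = 727.5 − 637.5 = 90
C = 90 + 0.75(7000) = 90 + 5250 = 5340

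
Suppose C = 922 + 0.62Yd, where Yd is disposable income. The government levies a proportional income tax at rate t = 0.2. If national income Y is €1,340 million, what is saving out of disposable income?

S = -514.64

Yd = (1 − 0.2)(1340) = 0.8(1340) = 1072
C = 922 + 0.62(1072) = 922 + 664.64 = 1586.64
S = Yd − C = 1072 − 1586.64 = -514.64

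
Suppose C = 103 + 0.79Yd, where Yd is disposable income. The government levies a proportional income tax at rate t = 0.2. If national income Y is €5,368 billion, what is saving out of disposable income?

Yd = (1 − 0.2)(5368) = 0.8(5368) = 4294.4
C = 103 + 0.79(4294.4) = 103 + 3392.576 = 3495.576
S = Yd − C = 4294.4 − 3495.576 = 798.824

S = 798.824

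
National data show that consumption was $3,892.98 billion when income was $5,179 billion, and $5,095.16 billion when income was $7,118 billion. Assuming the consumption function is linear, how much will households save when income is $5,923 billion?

MPC = (5095.16 − 3892.98)/(7118 − 5179) = 1202.18/1939 = 0.62
a = 3892.98 − 0.62(5179) = 3892.98 − 3210.98 = 682
C = 682 + 0.62(5923) = 4354.26
S = 5923 − 4354.26 = 1568.74

S = 1568.74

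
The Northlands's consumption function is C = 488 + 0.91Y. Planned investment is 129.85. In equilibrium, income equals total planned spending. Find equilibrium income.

Y = 6865

Y = C + I = 488 + 0.91Y + 129.85
Y − 0.91Y = 617.85
0.09Y = 617.85, so Y = 617.85/0.09 = 6865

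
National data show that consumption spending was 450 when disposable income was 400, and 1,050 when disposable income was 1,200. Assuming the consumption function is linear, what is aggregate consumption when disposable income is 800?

MPC = (1050 − 450)/(1200 − 400) = 600/800 = 0.75
a = 450 − 0.75(400) = 450 − 300 = 150
C = 150 + 0.75(800) = 150 + 600 = 750

C = 750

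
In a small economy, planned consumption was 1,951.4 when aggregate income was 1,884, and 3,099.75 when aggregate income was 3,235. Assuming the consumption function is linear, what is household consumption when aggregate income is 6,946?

C = 6254.1

MPC = (3099.75 − 1951.4)/(3235 − 1884) = 1148.35/1351 = 0.85
a = 1951.4 − 0.85(1884) = 1951.4 − 1601.4 = 350
C = 350 + 0.85(6946) = 350 + 5904.1 = 6254.1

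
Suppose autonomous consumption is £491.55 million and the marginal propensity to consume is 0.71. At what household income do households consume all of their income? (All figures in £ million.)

Y = 1695

At break-even, C = Y: 491.55 + 0.71Y = Y
0.29Y = 491.55, so Y = 491.55/0.29 = 1695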